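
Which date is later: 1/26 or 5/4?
5/4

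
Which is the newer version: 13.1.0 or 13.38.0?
13.38.0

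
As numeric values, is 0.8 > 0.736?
True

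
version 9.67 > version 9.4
True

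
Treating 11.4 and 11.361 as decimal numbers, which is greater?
11.4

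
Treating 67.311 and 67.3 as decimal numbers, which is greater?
67.311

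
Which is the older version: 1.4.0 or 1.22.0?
1.4.0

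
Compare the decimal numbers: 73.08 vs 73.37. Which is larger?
73.37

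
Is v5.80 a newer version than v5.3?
Yes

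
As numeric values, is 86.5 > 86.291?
True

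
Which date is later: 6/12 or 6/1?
6/12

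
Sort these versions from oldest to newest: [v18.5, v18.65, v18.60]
[v18.5, v18.60, v18.65]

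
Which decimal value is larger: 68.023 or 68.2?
68.2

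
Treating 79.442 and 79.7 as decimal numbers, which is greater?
79.7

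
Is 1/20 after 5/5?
No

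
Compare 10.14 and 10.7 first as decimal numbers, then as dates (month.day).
As decimals: 10.14 < 10.7. As dates: 10/14 is later than 10/7 (day 14 > day 7).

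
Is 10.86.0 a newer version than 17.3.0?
No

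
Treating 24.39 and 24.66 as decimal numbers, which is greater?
24.66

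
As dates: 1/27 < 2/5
True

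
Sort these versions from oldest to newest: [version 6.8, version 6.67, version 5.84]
[version 5.84, version 6.8, version 6.67]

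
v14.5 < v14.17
True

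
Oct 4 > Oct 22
False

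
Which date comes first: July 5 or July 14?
July 5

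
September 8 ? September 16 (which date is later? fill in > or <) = <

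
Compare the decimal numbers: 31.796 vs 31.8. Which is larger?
31.8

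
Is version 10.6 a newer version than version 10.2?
Yes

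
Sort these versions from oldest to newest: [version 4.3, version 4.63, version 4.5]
[version 4.3, version 4.5, version 4.63]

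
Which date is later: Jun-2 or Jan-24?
Jun-2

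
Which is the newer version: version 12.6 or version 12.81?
version 12.81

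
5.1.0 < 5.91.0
True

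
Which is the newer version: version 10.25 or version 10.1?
version 10.25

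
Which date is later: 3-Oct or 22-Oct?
22-Oct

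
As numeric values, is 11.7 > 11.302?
True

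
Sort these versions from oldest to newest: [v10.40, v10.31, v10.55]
[v10.31, v10.40, v10.55]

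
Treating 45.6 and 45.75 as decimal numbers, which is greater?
45.75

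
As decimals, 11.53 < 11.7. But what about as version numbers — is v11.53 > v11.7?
True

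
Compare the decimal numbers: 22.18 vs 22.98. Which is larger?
22.98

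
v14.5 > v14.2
True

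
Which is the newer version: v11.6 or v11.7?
v11.7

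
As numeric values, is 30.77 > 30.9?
False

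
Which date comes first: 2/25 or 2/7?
2/7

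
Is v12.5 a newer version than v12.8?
No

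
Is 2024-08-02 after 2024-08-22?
No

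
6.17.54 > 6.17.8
True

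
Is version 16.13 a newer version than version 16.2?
Yes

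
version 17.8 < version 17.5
False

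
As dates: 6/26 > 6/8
True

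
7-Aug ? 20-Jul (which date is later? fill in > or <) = >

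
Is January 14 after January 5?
Yes. Day 14 comes after day 5 in January — this is a date comparison, not a decimal one (the decimal 1.14 would be smaller than 1.5).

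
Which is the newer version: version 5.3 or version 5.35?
version 5.35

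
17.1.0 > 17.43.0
False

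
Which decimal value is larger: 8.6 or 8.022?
8.6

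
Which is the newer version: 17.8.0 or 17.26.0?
17.26.0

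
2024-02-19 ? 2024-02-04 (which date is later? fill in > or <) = >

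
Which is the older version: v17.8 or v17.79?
v17.8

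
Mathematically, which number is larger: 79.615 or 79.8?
79.8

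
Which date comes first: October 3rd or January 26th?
January 26th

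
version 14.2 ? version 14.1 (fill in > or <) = >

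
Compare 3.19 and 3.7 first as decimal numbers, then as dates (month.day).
As decimals: 3.19 < 3.7. As dates: 3/19 is later than 3/7 (day 19 > day 7).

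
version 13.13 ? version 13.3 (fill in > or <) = >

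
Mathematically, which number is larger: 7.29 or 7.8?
7.8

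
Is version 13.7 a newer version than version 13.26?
No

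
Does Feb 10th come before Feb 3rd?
No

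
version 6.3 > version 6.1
True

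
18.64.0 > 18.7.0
True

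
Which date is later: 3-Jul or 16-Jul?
16-Jul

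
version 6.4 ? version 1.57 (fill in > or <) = >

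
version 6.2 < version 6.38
True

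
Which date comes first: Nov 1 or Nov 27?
Nov 1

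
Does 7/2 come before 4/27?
No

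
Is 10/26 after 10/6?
Yes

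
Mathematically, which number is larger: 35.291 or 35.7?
35.7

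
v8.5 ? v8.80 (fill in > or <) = <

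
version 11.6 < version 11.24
True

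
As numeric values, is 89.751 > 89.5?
True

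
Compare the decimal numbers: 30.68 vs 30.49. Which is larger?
30.68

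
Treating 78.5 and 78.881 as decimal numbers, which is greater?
78.881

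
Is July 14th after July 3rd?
Yes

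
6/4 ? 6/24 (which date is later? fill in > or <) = <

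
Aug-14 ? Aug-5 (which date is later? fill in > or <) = >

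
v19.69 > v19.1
True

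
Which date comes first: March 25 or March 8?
March 8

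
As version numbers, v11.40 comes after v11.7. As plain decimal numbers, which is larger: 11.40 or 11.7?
11.7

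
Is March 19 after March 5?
Yes. Day 19 comes after day 5 in March — this is a date comparison, not a decimal one (the decimal 3.19 would be smaller than 3.5).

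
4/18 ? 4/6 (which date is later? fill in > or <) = >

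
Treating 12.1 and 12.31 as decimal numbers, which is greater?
12.31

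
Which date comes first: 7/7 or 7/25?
7/7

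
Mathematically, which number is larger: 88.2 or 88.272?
88.272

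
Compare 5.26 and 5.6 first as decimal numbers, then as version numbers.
As decimals: 5.26 < 5.6. As versions: v5.26 > v5.6 (minor version 26 > 6).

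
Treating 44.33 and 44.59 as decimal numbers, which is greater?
44.59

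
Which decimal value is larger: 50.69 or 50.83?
50.83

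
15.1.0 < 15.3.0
True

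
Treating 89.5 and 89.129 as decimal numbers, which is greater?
89.5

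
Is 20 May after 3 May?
Yes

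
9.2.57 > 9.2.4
True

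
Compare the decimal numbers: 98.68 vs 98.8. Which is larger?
98.8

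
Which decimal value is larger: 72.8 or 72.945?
72.945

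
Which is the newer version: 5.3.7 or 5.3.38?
5.3.38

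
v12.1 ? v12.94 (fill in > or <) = <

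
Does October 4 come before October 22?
Yes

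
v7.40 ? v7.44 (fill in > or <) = <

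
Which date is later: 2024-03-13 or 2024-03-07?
2024-03-13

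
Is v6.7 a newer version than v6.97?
No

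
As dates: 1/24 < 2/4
True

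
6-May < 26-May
True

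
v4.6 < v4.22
True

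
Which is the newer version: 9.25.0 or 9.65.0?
9.65.0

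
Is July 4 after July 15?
No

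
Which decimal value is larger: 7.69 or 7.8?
7.8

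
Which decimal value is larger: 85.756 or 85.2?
85.756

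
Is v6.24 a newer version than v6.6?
Yes. Version numbers are compared segment by segment as integers, not as decimals: minor version 24 > 6, so v6.24 > v6.6 (even though the decimal 6.24 < 6.6).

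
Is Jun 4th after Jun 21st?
No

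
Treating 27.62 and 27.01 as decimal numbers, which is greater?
27.62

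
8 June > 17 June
False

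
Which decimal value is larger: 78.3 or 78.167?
78.3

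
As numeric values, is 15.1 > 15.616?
False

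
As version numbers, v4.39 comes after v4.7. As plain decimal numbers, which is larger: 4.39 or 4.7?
4.7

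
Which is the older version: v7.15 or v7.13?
v7.13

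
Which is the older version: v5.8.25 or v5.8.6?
v5.8.6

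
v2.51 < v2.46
False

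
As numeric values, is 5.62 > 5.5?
True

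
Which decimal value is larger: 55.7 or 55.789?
55.789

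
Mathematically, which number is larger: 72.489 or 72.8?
72.8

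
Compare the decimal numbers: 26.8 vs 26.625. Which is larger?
26.8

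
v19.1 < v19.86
True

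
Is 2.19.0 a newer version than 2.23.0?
No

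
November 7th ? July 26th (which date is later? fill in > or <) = >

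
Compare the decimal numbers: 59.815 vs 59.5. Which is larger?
59.815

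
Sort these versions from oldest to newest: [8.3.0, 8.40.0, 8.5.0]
[8.3.0, 8.5.0, 8.40.0]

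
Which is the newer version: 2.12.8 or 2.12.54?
2.12.54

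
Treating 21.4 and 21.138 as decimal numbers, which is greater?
21.4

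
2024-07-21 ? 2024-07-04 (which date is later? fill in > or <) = >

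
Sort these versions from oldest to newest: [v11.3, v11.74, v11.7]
[v11.3, v11.7, v11.74]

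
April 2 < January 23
False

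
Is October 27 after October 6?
Yes. Day 27 comes after day 6 in October — this is a date comparison, not a decimal one (the decimal 10.27 would be smaller than 10.6).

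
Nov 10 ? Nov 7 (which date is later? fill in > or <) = >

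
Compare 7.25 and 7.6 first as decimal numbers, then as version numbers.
As decimals: 7.25 < 7.6. As versions: v7.25 > v7.6 (minor version 25 > 6).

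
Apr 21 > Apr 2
True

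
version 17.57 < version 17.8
False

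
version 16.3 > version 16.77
False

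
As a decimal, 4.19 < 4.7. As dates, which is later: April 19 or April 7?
April 19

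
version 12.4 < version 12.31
True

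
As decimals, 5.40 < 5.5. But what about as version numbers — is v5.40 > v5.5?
True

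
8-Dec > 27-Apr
True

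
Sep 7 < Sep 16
True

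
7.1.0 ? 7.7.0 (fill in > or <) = <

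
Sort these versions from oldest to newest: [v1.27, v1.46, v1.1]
[v1.1, v1.27, v1.46]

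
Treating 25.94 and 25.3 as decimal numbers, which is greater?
25.94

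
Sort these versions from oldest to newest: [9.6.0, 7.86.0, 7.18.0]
[7.18.0, 7.86.0, 9.6.0]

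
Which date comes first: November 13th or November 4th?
November 4th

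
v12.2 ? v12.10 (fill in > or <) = <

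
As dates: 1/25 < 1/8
False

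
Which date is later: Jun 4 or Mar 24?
Jun 4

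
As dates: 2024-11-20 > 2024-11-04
True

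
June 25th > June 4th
True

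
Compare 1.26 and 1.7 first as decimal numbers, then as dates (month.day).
As decimals: 1.26 < 1.7. As dates: 1/26 is later than 1/7 (day 26 > day 7).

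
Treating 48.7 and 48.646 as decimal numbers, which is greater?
48.7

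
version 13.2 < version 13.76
True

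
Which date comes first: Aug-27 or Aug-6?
Aug-6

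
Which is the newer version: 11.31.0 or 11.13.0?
11.31.0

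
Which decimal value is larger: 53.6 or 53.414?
53.6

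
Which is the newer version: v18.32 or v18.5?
v18.32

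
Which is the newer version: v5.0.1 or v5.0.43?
v5.0.43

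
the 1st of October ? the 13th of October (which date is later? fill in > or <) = <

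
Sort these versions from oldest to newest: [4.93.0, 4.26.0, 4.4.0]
[4.4.0, 4.26.0, 4.93.0]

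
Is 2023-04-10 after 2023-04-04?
Yes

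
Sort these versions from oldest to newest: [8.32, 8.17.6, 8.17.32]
[8.17.6, 8.17.32, 8.32]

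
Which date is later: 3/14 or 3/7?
3/14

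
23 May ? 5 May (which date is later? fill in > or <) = >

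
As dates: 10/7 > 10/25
False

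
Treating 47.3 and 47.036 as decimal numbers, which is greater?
47.3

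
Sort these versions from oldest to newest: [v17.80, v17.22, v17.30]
[v17.22, v17.30, v17.80]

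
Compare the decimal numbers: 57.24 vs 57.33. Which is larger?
57.33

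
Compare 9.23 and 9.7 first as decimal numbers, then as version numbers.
As decimals: 9.23 < 9.7. As versions: v9.23 > v9.7 (minor version 23 > 7).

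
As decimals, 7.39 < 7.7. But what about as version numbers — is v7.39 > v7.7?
True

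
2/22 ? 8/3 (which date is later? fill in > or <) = <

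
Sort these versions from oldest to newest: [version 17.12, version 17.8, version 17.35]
[version 17.8, version 17.12, version 17.35]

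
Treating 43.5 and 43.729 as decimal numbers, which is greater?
43.729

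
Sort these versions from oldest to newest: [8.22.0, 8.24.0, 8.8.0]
[8.8.0, 8.22.0, 8.24.0]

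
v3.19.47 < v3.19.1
False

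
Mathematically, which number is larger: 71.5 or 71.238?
71.5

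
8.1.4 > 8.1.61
False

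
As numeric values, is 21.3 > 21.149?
True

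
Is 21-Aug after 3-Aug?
Yes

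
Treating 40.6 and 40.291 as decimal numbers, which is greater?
40.6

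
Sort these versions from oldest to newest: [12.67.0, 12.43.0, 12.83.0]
[12.43.0, 12.67.0, 12.83.0]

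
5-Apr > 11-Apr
False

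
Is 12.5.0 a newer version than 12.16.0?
No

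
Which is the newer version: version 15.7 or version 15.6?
version 15.7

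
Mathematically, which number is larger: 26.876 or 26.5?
26.876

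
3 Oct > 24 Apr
True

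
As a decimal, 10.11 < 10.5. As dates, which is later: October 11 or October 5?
October 11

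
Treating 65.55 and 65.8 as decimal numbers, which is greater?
65.8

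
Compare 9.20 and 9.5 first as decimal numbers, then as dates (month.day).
As decimals: 9.20 < 9.5. As dates: 9/20 is later than 9/5 (day 20 > day 5).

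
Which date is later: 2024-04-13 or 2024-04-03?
2024-04-13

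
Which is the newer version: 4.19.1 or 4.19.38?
4.19.38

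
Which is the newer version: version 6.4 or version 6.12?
version 6.12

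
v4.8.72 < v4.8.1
False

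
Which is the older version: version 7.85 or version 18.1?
version 7.85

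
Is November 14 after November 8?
Yes. Day 14 comes after day 8 in November — this is a date comparison, not a decimal one (the decimal 11.14 would be smaller than 11.8).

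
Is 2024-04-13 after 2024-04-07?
Yes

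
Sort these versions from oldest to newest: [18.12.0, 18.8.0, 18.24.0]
[18.8.0, 18.12.0, 18.24.0]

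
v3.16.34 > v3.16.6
True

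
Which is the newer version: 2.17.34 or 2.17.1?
2.17.34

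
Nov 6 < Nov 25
True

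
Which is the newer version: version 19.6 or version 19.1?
version 19.6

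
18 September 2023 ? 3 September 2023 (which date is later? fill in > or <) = >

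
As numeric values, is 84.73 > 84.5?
True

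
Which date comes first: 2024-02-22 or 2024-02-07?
2024-02-07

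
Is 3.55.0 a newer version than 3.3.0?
Yes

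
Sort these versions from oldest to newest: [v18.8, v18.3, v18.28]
[v18.3, v18.8, v18.28]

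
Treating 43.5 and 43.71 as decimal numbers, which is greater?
43.71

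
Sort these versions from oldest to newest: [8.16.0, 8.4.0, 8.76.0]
[8.4.0, 8.16.0, 8.76.0]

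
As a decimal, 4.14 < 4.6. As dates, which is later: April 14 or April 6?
April 14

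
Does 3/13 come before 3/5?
No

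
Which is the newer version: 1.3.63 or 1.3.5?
1.3.63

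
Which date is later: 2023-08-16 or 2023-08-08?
2023-08-16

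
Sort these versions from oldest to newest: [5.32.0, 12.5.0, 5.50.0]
[5.32.0, 5.50.0, 12.5.0]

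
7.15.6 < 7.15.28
True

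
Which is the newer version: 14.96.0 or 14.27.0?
14.96.0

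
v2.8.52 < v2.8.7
False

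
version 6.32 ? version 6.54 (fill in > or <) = <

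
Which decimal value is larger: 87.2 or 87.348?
87.348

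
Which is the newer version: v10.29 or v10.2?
v10.29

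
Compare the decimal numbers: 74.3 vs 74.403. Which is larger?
74.403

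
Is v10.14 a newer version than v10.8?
Yes. Version numbers are compared segment by segment as integers, not as decimals: minor version 14 > 8, so v10.14 > v10.8 (even though the decimal 10.14 < 10.8).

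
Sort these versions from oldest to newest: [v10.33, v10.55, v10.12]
[v10.12, v10.33, v10.55]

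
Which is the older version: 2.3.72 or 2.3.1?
2.3.1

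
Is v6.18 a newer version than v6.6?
Yes. Version numbers are compared segment by segment as integers, not as decimals: minor version 18 > 6, so v6.18 > v6.6 (even though the decimal 6.18 < 6.6).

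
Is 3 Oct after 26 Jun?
Yes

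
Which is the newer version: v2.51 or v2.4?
v2.51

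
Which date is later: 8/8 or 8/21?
8/21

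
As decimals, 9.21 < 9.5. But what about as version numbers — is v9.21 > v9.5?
True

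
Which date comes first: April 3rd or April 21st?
April 3rd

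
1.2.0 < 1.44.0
True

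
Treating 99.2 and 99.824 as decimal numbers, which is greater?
99.824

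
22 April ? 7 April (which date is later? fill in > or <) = >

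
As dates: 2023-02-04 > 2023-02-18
False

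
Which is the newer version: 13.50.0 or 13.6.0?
13.50.0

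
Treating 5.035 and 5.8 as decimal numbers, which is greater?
5.8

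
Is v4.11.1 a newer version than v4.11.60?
No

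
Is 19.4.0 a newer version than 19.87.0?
No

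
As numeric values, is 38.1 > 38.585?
False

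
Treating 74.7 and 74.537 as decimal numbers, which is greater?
74.7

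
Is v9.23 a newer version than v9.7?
Yes. Version numbers are compared segment by segment as integers, not as decimals: minor version 23 > 7, so v9.23 > v9.7 (even though the decimal 9.23 < 9.7).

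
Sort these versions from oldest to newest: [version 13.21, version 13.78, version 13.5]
[version 13.5, version 13.21, version 13.78]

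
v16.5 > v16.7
False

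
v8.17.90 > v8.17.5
True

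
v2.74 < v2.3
False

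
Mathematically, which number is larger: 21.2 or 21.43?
21.43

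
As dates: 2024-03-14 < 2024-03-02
False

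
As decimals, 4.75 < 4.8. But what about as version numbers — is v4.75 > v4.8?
True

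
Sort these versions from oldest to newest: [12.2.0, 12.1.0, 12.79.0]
[12.1.0, 12.2.0, 12.79.0]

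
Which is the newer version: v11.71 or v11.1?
v11.71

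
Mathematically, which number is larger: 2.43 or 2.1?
2.43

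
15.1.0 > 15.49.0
False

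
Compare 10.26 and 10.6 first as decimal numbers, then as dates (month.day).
As decimals: 10.26 < 10.6. As dates: 10/26 is later than 10/6 (day 26 > day 6).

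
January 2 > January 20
False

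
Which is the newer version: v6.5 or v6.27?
v6.27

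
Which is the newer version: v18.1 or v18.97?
v18.97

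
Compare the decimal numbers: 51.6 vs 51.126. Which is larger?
51.6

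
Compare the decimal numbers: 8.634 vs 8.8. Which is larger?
8.8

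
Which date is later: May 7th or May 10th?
May 10th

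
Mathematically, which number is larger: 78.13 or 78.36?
78.36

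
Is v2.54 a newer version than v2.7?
Yes. Version numbers are compared segment by segment as integers, not as decimals: minor version 54 > 7, so v2.54 > v2.7 (even though the decimal 2.54 < 2.7).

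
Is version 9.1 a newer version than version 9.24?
No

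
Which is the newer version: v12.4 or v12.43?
v12.43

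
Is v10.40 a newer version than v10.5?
Yes. Version numbers are compared segment by segment as integers, not as decimals: minor version 40 > 5, so v10.40 > v10.5 (even though the decimal 10.40 < 10.5).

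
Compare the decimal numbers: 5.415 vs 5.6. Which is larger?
5.6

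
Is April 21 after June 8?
No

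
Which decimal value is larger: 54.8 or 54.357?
54.8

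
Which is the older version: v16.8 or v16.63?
v16.8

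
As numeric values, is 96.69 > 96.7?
False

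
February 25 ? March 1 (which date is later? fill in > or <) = <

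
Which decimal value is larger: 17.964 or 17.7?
17.964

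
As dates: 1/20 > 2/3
False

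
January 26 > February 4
False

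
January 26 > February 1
False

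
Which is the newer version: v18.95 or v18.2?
v18.95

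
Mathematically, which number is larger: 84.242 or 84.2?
84.242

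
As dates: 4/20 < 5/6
True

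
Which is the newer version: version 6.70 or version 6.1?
version 6.70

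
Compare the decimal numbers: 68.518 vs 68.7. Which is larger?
68.7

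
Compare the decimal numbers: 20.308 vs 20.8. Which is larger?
20.8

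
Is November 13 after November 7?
Yes. Day 13 comes after day 7 in November — this is a date comparison, not a decimal one (the decimal 11.13 would be smaller than 11.7).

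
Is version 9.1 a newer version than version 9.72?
No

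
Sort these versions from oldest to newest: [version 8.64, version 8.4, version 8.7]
[version 8.4, version 8.7, version 8.64]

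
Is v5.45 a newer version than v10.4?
No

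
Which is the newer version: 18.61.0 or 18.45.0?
18.61.0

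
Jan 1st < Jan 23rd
True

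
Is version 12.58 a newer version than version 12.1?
Yes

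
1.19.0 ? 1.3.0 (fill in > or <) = >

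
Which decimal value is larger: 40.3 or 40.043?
40.3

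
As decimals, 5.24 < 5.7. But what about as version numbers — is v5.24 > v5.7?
True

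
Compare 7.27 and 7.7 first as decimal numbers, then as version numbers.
As decimals: 7.27 < 7.7. As versions: v7.27 > v7.7 (minor version 27 > 7).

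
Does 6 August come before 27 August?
Yes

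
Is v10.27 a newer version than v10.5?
Yes. Version numbers are compared segment by segment as integers, not as decimals: minor version 27 > 5, so v10.27 > v10.5 (even though the decimal 10.27 < 10.5).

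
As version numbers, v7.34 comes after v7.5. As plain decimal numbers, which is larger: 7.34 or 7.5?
7.5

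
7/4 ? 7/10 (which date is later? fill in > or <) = <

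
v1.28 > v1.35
False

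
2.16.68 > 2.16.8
True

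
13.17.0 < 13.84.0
True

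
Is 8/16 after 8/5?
Yes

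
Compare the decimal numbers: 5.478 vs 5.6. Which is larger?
5.6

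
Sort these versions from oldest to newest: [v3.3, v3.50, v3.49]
[v3.3, v3.49, v3.50]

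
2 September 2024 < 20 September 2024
True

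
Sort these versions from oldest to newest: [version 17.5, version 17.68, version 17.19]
[version 17.5, version 17.19, version 17.68]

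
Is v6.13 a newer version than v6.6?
Yes. Version numbers are compared segment by segment as integers, not as decimals: minor version 13 > 6, so v6.13 > v6.6 (even though the decimal 6.13 < 6.6).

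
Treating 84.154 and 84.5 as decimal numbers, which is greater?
84.5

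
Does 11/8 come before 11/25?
Yes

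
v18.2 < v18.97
True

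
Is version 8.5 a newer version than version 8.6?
No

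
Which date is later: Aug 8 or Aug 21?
Aug 21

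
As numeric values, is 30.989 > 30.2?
True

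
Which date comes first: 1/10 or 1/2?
1/2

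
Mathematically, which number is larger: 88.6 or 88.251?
88.6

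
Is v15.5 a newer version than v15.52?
No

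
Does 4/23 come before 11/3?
Yes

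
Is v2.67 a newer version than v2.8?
Yes. Version numbers are compared segment by segment as integers, not as decimals: minor version 67 > 8, so v2.67 > v2.8 (even though the decimal 2.67 < 2.8).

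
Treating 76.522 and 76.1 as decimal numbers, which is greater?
76.522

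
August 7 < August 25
True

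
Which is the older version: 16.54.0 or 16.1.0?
16.1.0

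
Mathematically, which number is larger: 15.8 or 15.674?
15.8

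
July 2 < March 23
False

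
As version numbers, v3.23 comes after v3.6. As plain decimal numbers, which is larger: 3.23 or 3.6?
3.6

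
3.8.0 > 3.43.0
False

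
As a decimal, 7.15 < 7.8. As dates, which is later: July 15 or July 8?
July 15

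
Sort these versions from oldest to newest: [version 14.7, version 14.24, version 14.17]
[version 14.7, version 14.17, version 14.24]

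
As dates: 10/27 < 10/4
False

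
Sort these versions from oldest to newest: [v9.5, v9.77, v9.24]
[v9.5, v9.24, v9.77]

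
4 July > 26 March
True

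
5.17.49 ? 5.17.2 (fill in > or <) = >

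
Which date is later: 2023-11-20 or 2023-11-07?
2023-11-20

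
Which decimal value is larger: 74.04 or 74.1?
74.1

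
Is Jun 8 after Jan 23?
Yes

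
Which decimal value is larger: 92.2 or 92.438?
92.438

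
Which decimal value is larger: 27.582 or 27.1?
27.582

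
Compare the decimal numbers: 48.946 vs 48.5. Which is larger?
48.946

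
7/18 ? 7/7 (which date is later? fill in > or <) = >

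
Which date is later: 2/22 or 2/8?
2/22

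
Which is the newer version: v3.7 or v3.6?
v3.7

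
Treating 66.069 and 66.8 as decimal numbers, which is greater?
66.8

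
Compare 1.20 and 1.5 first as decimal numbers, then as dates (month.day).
As decimals: 1.20 < 1.5. As dates: 1/20 is later than 1/5 (day 20 > day 5).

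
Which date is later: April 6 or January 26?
April 6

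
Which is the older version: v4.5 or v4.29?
v4.5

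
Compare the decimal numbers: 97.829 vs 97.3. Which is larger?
97.829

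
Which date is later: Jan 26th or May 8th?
May 8th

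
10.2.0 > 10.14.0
False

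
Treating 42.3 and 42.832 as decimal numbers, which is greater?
42.832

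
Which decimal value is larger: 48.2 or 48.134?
48.2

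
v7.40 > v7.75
False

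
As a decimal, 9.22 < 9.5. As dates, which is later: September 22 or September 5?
September 22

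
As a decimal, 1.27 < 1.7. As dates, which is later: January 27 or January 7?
January 27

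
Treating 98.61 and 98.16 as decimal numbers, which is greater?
98.61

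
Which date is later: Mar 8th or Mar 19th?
Mar 19th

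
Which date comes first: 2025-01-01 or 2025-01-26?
2025-01-01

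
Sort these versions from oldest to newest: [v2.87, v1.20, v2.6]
[v1.20, v2.6, v2.87]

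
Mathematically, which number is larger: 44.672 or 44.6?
44.672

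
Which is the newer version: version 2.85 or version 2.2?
version 2.85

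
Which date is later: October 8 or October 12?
October 12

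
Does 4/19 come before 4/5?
No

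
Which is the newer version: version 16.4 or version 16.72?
version 16.72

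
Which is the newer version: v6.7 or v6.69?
v6.69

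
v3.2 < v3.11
True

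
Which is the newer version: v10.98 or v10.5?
v10.98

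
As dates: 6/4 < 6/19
True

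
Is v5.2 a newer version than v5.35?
No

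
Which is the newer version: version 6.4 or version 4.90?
version 6.4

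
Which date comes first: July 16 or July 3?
July 3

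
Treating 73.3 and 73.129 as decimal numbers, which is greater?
73.3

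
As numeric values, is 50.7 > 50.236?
True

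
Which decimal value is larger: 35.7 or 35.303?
35.7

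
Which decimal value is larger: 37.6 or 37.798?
37.798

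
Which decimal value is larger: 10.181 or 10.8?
10.8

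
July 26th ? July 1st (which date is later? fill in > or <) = >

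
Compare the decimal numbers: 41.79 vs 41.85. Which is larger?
41.85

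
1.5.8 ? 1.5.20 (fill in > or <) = <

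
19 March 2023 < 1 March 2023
False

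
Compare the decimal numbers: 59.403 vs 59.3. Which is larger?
59.403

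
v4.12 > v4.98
False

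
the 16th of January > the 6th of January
True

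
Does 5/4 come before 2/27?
No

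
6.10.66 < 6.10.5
False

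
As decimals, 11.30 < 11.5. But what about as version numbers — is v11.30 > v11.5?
True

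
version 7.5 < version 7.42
True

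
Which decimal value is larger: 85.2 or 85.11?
85.2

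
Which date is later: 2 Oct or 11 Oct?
11 Oct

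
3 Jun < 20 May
False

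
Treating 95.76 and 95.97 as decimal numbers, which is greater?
95.97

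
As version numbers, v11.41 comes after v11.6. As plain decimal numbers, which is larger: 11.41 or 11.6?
11.6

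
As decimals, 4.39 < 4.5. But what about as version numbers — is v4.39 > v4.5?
True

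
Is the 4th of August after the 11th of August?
No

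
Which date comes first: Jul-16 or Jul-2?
Jul-2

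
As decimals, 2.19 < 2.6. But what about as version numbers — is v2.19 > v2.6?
True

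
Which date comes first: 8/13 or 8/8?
8/8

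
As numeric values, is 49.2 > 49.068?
True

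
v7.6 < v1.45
False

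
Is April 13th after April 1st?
Yes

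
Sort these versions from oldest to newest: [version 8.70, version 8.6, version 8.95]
[version 8.6, version 8.70, version 8.95]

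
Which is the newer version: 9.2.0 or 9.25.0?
9.25.0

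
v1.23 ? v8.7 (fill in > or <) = <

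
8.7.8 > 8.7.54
False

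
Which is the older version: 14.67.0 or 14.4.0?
14.4.0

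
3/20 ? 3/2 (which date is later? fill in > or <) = >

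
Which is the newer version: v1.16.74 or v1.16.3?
v1.16.74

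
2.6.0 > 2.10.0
False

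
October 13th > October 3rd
True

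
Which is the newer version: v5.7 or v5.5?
v5.7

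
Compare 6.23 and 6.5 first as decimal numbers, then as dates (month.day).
As decimals: 6.23 < 6.5. As dates: 6/23 is later than 6/5 (day 23 > day 5).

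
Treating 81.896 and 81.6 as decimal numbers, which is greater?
81.896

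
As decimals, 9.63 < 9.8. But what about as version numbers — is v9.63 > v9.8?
True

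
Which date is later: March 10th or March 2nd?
March 10th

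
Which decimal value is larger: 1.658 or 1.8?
1.8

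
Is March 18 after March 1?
Yes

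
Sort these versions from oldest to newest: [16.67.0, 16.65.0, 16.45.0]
[16.45.0, 16.65.0, 16.67.0]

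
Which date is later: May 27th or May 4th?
May 27th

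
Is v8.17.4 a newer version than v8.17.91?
No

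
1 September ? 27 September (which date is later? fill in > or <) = <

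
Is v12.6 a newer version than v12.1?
Yes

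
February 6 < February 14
True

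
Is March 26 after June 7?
No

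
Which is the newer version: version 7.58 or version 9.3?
version 9.3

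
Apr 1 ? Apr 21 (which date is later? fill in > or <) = <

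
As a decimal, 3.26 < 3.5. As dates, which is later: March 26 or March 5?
March 26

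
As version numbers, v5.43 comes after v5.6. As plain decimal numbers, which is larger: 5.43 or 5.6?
5.6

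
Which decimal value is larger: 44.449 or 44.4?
44.449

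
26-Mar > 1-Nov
False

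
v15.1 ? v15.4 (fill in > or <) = <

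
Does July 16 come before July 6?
No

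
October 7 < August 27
False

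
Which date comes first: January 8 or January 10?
January 8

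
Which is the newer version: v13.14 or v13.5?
v13.14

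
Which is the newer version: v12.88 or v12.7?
v12.88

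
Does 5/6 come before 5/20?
Yes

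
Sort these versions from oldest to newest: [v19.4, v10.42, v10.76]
[v10.42, v10.76, v19.4]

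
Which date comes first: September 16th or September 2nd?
September 2nd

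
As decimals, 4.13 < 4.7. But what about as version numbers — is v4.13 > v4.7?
True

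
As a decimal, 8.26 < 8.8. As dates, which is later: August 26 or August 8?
August 26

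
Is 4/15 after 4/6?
Yes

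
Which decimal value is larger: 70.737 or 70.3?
70.737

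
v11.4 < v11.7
True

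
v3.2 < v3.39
True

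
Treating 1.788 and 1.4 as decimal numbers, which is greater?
1.788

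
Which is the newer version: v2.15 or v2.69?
v2.69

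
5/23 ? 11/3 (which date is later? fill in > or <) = <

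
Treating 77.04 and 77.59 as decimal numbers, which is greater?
77.59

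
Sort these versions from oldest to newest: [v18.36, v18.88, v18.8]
[v18.8, v18.36, v18.88]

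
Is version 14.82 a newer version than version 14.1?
Yes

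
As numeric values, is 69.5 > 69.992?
False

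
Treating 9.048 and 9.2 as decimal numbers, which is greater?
9.2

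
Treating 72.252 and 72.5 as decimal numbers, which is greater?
72.5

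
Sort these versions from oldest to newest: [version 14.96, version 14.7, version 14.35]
[version 14.7, version 14.35, version 14.96]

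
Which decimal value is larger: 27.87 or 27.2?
27.87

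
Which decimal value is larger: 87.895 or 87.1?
87.895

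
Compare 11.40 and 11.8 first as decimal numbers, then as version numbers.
As decimals: 11.40 < 11.8. As versions: v11.40 > v11.8 (minor version 40 > 8).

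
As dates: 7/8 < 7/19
True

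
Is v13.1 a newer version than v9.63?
Yes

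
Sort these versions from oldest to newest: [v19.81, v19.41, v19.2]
[v19.2, v19.41, v19.81]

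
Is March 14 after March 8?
Yes. Day 14 comes after day 8 in March — this is a date comparison, not a decimal one (the decimal 3.14 would be smaller than 3.8).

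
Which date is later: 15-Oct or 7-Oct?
15-Oct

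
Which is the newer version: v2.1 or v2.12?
v2.12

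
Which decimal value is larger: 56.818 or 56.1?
56.818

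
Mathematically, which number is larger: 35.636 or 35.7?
35.7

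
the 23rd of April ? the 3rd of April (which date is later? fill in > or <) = >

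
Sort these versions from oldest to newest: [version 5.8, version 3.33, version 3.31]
[version 3.31, version 3.33, version 5.8]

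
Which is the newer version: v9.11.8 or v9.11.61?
v9.11.61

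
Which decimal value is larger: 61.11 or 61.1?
61.11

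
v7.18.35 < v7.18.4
False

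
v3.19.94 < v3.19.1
False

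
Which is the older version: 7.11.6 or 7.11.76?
7.11.6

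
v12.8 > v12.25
False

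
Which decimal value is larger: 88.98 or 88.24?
88.98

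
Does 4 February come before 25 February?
Yes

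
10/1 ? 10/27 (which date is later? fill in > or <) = <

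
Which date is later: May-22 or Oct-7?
Oct-7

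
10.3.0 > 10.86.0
False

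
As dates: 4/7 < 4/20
True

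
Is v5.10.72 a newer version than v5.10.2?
Yes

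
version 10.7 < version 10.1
False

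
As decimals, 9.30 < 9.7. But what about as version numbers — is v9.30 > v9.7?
True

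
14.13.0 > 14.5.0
True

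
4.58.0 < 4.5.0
False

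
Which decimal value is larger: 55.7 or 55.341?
55.7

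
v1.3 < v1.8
True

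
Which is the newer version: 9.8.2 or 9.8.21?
9.8.21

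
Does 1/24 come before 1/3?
No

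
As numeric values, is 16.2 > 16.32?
False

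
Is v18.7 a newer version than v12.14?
Yes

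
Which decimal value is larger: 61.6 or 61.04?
61.6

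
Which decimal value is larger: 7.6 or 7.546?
7.6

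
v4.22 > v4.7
True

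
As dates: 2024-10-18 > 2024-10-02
True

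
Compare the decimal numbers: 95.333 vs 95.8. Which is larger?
95.8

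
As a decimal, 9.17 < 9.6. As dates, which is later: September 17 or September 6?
September 17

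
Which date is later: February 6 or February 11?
February 11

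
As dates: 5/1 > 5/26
False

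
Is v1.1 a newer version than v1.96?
No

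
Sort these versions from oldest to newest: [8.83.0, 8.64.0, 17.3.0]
[8.64.0, 8.83.0, 17.3.0]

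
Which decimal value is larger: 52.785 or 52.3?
52.785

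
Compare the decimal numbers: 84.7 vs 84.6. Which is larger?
84.7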